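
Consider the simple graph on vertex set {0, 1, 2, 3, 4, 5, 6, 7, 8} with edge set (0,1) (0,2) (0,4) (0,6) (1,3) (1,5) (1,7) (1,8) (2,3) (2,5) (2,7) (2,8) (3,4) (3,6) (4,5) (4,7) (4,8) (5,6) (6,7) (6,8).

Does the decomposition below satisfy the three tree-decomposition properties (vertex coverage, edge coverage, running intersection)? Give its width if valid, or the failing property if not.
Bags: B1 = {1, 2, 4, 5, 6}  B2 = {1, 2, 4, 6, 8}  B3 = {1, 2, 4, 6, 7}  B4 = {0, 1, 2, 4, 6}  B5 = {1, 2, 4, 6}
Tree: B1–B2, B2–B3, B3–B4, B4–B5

A tree decomposition must satisfy three properties: every vertex lies in some bag; for every edge, both endpoints lie together in some bag; and for every vertex, the bags containing it form a connected subtree. Here vertex 3 appears in no bag, so the decomposition is invalid.

No — vertex 3 appears in no bag.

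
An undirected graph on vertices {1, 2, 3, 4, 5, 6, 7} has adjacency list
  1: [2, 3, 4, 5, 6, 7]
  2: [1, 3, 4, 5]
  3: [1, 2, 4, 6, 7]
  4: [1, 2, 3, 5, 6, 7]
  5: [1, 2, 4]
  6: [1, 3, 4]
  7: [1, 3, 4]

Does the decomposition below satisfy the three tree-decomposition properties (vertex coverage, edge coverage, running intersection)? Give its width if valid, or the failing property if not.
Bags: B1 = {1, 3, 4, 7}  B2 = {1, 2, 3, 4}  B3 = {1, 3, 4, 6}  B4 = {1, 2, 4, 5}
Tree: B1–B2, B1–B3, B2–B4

Yes; width 3.

Every vertex of G appears in some bag (union = {1, 2, 3, 4, 5, 6, 7}); every edge is covered by a bag; and for each vertex v the set of bags containing v is connected in the bag tree. The decomposition is therefore valid. The largest bag has 4 vertices, so the width is 3.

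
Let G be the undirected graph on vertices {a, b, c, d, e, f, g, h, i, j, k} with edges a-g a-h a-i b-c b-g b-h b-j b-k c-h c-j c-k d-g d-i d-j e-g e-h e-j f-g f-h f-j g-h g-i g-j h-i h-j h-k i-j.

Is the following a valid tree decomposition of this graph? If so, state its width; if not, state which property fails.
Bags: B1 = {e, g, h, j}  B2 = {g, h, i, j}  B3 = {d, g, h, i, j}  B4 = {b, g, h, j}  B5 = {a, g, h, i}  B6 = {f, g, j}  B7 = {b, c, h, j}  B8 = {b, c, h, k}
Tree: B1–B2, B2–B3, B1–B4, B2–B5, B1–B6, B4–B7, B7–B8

A tree decomposition must satisfy three properties: every vertex lies in some bag; for every edge, both endpoints lie together in some bag; and for every vertex, the bags containing it form a connected subtree. Here edge (h,f) lies in no bag, so the decomposition is invalid.

No — edge (h,f) lies in no bag.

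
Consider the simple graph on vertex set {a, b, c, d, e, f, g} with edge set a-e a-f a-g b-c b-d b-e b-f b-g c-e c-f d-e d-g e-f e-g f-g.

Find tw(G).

3

A width-3 tree decomposition is:
Bags: B1 = {b, e, f, g}  B2 = {b, c, e, f}  B3 = {a, e, f, g}  B4 = {b, d, e, g}
Tree: B1–B2, B1–B3, B1–B4
Every bag has size at most 4, so the width is 4 − 1 = 3 and tw(G) ≤ 3. For the lower bound, the 4 vertices {b, d, e, g} are pairwise adjacent, and any tree decomposition puts a clique entirely inside one bag — forcing width ≥ 3. Therefore the treewidth is 3.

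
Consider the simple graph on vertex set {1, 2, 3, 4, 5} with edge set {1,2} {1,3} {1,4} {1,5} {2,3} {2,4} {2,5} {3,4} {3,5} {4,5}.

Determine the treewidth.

4

A width-4 tree decomposition is:
Bags: B1 = {1, 2, 3, 4, 5}
Tree: (single bag)
With just one bag of size 5, the width is 5 − 1 = 4, so tw(G) ≤ 4. For the lower bound, the 5 vertices {1, 2, 3, 4, 5} are pairwise adjacent, and any tree decomposition puts a clique entirely inside one bag — forcing width ≥ 4. Therefore the treewidth is 4.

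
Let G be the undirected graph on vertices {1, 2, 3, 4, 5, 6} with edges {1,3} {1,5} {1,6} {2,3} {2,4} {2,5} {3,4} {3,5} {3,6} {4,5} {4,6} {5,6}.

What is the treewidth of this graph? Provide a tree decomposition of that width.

Treewidth 3.
One such decomposition:
Bags: B1 = {1, 3, 5, 6}  B2 = {3, 4, 5, 6}  B3 = {2, 3, 4, 5}
Tree: B1–B2, B2–B3

Each bag holds 4 vertices, so the decomposition has width 3, which upper-bounds the treewidth. On the other hand G contains the 4-clique {1, 3, 5, 6}. A clique must lie in a single bag of any decomposition, so no decomposition can have width below 3. Combining the bounds, tw(G) = 3.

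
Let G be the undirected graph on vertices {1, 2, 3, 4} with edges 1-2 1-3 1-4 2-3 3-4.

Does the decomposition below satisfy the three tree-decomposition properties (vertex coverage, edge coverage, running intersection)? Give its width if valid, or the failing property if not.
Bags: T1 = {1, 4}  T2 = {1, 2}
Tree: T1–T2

No — vertex 3 appears in no bag.

A tree decomposition must satisfy three properties: every vertex lies in some bag; for every edge, both endpoints lie together in some bag; and for every vertex, the bags containing it form a connected subtree. Here vertex 3 appears in no bag, so the decomposition is invalid.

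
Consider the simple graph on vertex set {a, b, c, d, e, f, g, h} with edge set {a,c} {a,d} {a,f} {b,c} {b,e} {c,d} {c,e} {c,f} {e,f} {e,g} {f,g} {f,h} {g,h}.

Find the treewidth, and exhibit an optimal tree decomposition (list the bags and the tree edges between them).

Treewidth 2.
Bags: B1 = {e, f, g}  B2 = {c, e, f}  B3 = {a, c, f}  B4 = {b, c, e}  B5 = {a, c, d}  B6 = {f, g, h}
Tree: B1–B2, B2–B3, B2–B4, B3–B5, B1–B6

Every bag has size at most 3, so the width is 3 − 1 = 2 and tw(G) ≤ 2. Conversely, {a, c, d} is a clique of size 3, and the vertices of any clique must share a bag in every tree decomposition; so some bag has ≥ 3 vertices and tw(G) ≥ 2. The upper and lower bounds meet at 2, so that is the treewidth.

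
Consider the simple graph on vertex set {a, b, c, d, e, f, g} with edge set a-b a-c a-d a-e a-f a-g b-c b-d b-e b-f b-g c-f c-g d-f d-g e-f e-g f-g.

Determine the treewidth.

4

A width-4 tree decomposition is:
Bags: B1 = {a, b, e, f, g}  B2 = {a, b, d, f, g}  B3 = {a, b, c, f, g}
Tree: B1–B2, B2–B3
Every bag has size at most 5, so the width is 5 − 1 = 4 and tw(G) ≤ 4. Conversely, {a, b, d, f, g} is a clique of size 5, and the vertices of any clique must share a bag in every tree decomposition; so some bag has ≥ 5 vertices and tw(G) ≥ 4. Hence tw(G) = 4 exactly.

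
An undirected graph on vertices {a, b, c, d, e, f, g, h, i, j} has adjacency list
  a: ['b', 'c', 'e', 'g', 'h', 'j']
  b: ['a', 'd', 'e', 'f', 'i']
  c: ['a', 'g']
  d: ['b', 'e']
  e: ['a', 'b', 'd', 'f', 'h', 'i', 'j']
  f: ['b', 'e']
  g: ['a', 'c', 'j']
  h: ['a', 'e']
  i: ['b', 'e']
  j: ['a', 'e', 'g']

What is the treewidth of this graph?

2

A width-2 tree decomposition is:
Bags: B1 = {b, e, i}  B2 = {b, d, e}  B3 = {b, e, f}  B4 = {a, b, e}  B5 = {a, e, j}  B6 = {a, g, j}  B7 = {a, e, h}  B8 = {a, c, g}
Tree: B1–B2, B1–B3, B3–B4, B4–B5, B5–B6, B4–B7, B6–B8
Each bag holds 3 vertices, so the decomposition has width 2, which upper-bounds the treewidth. For the lower bound, the 3 vertices {a, g, j} are pairwise adjacent, and any tree decomposition puts a clique entirely inside one bag — forcing width ≥ 2. Hence tw(G) = 2 exactly.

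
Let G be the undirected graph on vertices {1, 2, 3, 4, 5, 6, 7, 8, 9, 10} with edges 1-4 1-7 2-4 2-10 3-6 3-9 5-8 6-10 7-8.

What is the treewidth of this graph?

1

A width-1 tree decomposition is:
Bags: B1 = {5, 8}  B2 = {7, 8}  B3 = {1, 7}  B4 = {1, 4}  B5 = {2, 4}  B6 = {2, 10}  B7 = {6, 10}  B8 = {3, 6}  B9 = {3, 9}
Tree: B1–B2, B2–B3, B3–B4, B4–B5, B5–B6, B6–B7, B7–B8, B8–B9
Each bag holds 2 vertices, so the decomposition has width 1, which upper-bounds the treewidth. Since G has at least one edge (e.g. 5–8), it is not an edgeless graph, so tw(G) ≥ 1. Therefore the treewidth is 1.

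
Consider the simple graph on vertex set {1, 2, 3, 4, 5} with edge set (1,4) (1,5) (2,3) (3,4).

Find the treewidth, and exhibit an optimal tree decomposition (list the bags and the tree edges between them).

The largest bag has 2 vertices, giving width 1; this decomposition certifies tw(G) ≤ 1. Since G has at least one edge (e.g. 5–1), it is not an edgeless graph, so tw(G) ≥ 1. Therefore the treewidth is 1.

Treewidth 1.
One optimal decomposition is:
Bags: B1 = {1, 5}  B2 = {1, 4}  B3 = {3, 4}  B4 = {2, 3}
Tree: B1–B2, B2–B3, B3–B4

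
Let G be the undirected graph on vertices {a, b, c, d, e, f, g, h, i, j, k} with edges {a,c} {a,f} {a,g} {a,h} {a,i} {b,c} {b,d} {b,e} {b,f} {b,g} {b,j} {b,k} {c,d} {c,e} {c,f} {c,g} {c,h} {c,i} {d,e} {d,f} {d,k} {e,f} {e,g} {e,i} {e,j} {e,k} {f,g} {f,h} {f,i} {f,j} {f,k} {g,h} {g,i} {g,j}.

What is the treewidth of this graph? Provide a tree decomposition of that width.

The largest bag has 5 vertices, giving width 4; this decomposition certifies tw(G) ≤ 4. Conversely, {b, c, d, e, f} is a clique of size 5, and the vertices of any clique must share a bag in every tree decomposition; so some bag has ≥ 5 vertices and tw(G) ≥ 4. The upper and lower bounds meet at 4, so that is the treewidth.

Treewidth 4.
Bags: B1 = {c, e, f, g, i}  B2 = {a, c, f, g, i}  B3 = {b, c, e, f, g}  B4 = {b, e, f, g, j}  B5 = {a, c, f, g, h}  B6 = {b, c, d, e, f}  B7 = {b, d, e, f, k}
Tree: B1–B2, B1–B3, B3–B4, B2–B5, B3–B6, B6–B7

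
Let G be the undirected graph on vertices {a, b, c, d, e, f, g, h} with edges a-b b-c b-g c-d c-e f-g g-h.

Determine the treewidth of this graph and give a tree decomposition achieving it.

Treewidth 1.
Bags: B1 = {f, g}  B2 = {b, g}  B3 = {b, c}  B4 = {a, b}  B5 = {g, h}  B6 = {c, e}  B7 = {c, d}
Tree: B1–B2, B2–B3, B2–B4, B2–B5, B3–B6, B6–B7

The largest bag has 2 vertices, giving width 1; this decomposition certifies tw(G) ≤ 1. Since G has at least one edge (e.g. f–g), it is not an edgeless graph, so tw(G) ≥ 1. The upper and lower bounds meet at 1, so that is the treewidth.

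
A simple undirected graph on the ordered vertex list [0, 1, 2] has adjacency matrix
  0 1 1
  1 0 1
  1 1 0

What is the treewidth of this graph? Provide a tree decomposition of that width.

With just one bag of size 3, the width is 3 − 1 = 2, so tw(G) ≤ 2. For the lower bound, the 3 vertices {0, 1, 2} are pairwise adjacent, and any tree decomposition puts a clique entirely inside one bag — forcing width ≥ 2. Hence tw(G) = 2 exactly.

Treewidth 2.
One optimal decomposition is:
Bags: B1 = {0, 1, 2}
Tree: (single bag)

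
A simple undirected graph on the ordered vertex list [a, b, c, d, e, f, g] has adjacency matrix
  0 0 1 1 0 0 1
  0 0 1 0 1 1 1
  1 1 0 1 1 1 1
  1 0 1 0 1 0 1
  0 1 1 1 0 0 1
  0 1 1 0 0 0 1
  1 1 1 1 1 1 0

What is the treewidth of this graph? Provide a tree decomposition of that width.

Each bag holds 4 vertices, so the decomposition has width 3, which upper-bounds the treewidth. For the lower bound, the 4 vertices {c, d, e, g} are pairwise adjacent, and any tree decomposition puts a clique entirely inside one bag — forcing width ≥ 3. Therefore the treewidth is 3.

Treewidth 3.
One such decomposition:
Bags: B1 = {a, c, d, g}  B2 = {c, d, e, g}  B3 = {b, c, e, g}  B4 = {b, c, f, g}
Tree: B1–B2, B2–B3, B3–B4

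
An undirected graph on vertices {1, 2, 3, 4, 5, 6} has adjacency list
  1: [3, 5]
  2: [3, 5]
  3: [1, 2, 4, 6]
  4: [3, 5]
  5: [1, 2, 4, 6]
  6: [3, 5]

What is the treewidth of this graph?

2

A width-2 tree decomposition is:
Bags: B1 = {3, 5, 6}  B2 = {2, 3, 5}  B3 = {1, 3, 5}  B4 = {3, 4, 5}
Tree: B1–B2, B2–B3, B3–B4
The largest bag has 3 vertices, giving width 2; this decomposition certifies tw(G) ≤ 2. The edges 3–6–5–2–3 form a cycle, so G is not a tree and its treewidth is at least 2. The upper and lower bounds meet at 2, so that is the treewidth.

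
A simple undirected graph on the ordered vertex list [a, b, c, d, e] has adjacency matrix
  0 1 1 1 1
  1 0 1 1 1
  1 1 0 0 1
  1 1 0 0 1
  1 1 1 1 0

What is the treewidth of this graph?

3

A width-3 tree decomposition is:
Bags: B1 = {a, b, c, e}  B2 = {a, b, d, e}
Tree: B1–B2
Each bag holds 4 vertices, so the decomposition has width 3, which upper-bounds the treewidth. Conversely, {a, b, d, e} is a clique of size 4, and the vertices of any clique must share a bag in every tree decomposition; so some bag has ≥ 4 vertices and tw(G) ≥ 3. Combining the bounds, tw(G) = 3.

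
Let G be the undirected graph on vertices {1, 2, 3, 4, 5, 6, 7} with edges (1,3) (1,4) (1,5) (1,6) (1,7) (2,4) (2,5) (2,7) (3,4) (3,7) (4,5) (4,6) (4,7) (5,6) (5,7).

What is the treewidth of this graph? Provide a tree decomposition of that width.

Each bag holds 4 vertices, so the decomposition has width 3, which upper-bounds the treewidth. Conversely, {1, 3, 4, 7} is a clique of size 4, and the vertices of any clique must share a bag in every tree decomposition; so some bag has ≥ 4 vertices and tw(G) ≥ 3. The upper and lower bounds meet at 3, so that is the treewidth.

Treewidth 3.
One such decomposition:
Bags: B1 = {1, 4, 5, 7}  B2 = {1, 4, 5, 6}  B3 = {1, 3, 4, 7}  B4 = {2, 4, 5, 7}
Tree: B1–B2, B1–B3, B1–B4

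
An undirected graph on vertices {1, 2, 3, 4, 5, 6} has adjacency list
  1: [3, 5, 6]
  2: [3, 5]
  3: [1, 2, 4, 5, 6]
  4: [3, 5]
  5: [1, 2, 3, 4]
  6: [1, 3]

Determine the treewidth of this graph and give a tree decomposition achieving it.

The largest bag has 3 vertices, giving width 2; this decomposition certifies tw(G) ≤ 2. Conversely, {1, 3, 5} is a clique of size 3, and the vertices of any clique must share a bag in every tree decomposition; so some bag has ≥ 3 vertices and tw(G) ≥ 2. Hence tw(G) = 2 exactly.

Treewidth 2.
One optimal decomposition is:
Bags: B1 = {2, 3, 5}  B2 = {1, 3, 5}  B3 = {3, 4, 5}  B4 = {1, 3, 6}
Tree: B1–B2, B1–B3, B2–B4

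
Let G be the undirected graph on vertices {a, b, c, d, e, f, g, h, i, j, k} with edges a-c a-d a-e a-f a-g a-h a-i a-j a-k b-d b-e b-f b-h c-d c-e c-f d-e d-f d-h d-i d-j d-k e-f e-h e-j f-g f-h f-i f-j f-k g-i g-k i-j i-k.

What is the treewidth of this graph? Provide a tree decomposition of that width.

The largest bag has 5 vertices, giving width 4; this decomposition certifies tw(G) ≤ 4. Conversely, {a, d, e, f, j} is a clique of size 5, and the vertices of any clique must share a bag in every tree decomposition; so some bag has ≥ 5 vertices and tw(G) ≥ 4. The upper and lower bounds meet at 4, so that is the treewidth.

Treewidth 4.
Bags: B1 = {a, d, e, f, j}  B2 = {a, d, f, i, j}  B3 = {a, d, f, i, k}  B4 = {a, d, e, f, h}  B5 = {a, f, g, i, k}  B6 = {b, d, e, f, h}  B7 = {a, c, d, e, f}
Tree: B1–B2, B2–B3, B1–B4, B3–B5, B4–B6, B4–B7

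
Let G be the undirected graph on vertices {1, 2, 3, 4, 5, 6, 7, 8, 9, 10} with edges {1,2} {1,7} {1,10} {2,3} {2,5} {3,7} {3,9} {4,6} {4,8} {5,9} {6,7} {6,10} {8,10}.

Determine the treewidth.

A width-2 tree decomposition is:
Bags: B1 = {2, 5, 9}  B2 = {2, 3, 9}  B3 = {1, 2, 3}  B4 = {1, 3, 7}  B5 = {1, 7, 10}  B6 = {6, 7, 10}  B7 = {6, 8, 10}  B8 = {4, 6, 8}
Tree: B1–B2, B2–B3, B3–B4, B4–B5, B5–B6, B6–B7, B7–B8
Each bag holds 3 vertices, so the decomposition has width 2, which upper-bounds the treewidth. For the lower bound, G contains the cycle 5–9–3–2–5, so G is not a forest; only forests have treewidth ≤ 1, hence tw(G) ≥ 2. The upper and lower bounds meet at 2, so that is the treewidth.

2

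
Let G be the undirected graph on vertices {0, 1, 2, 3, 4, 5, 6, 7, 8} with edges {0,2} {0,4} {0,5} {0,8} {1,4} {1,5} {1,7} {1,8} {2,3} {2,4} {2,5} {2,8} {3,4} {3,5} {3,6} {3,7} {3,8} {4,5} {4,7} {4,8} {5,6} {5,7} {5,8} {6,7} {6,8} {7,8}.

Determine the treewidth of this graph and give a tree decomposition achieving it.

Each bag holds 5 vertices, so the decomposition has width 4, which upper-bounds the treewidth. Conversely, {1, 4, 5, 7, 8} is a clique of size 5, and the vertices of any clique must share a bag in every tree decomposition; so some bag has ≥ 5 vertices and tw(G) ≥ 4. Therefore the treewidth is 4.

Treewidth 4.
One such decomposition:
Bags: B1 = {2, 3, 4, 5, 8}  B2 = {3, 4, 5, 7, 8}  B3 = {1, 4, 5, 7, 8}  B4 = {3, 5, 6, 7, 8}  B5 = {0, 2, 4, 5, 8}
Tree: B1–B2, B2–B3, B2–B4, B1–B5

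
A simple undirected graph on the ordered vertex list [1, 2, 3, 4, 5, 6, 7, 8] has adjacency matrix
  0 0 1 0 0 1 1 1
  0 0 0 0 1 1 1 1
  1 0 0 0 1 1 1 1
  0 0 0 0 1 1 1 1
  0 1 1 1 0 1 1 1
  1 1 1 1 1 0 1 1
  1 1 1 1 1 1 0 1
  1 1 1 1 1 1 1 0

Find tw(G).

A width-4 tree decomposition is:
Bags: B1 = {3, 5, 6, 7, 8}  B2 = {2, 5, 6, 7, 8}  B3 = {1, 3, 6, 7, 8}  B4 = {4, 5, 6, 7, 8}
Tree: B1–B2, B1–B3, B2–B4
Every bag has size at most 5, so the width is 5 − 1 = 4 and tw(G) ≤ 4. Conversely, {1, 3, 6, 7, 8} is a clique of size 5, and the vertices of any clique must share a bag in every tree decomposition; so some bag has ≥ 5 vertices and tw(G) ≥ 4. The upper and lower bounds meet at 4, so that is the treewidth.

4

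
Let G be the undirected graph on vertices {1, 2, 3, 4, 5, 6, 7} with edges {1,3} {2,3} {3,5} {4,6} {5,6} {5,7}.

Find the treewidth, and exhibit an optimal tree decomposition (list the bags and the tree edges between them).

Every bag has size at most 2, so the width is 2 − 1 = 1 and tw(G) ≤ 1. G has an edge, so its treewidth is at least 1. Combining the bounds, tw(G) = 1.

Treewidth 1.
Bags: B1 = {3, 5}  B2 = {1, 3}  B3 = {5, 6}  B4 = {5, 7}  B5 = {4, 6}  B6 = {2, 3}
Tree: B1–B2, B1–B3, B3–B4, B3–B5, B2–B6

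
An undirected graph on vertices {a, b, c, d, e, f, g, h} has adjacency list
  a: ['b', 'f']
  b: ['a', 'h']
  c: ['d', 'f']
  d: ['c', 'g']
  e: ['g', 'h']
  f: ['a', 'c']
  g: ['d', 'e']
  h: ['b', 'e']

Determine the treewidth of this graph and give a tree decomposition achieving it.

Treewidth 2.
One optimal decomposition is:
Bags: B1 = {a, b, f}  B2 = {b, f, h}  B3 = {e, f, h}  B4 = {e, f, g}  B5 = {d, f, g}  B6 = {c, d, f}
Tree: B1–B2, B2–B3, B3–B4, B4–B5, B5–B6

The largest bag has 3 vertices, giving width 2; this decomposition certifies tw(G) ≤ 2. The edges f–a–b–h–e–g–d–c–f form a cycle, so G is not a tree and its treewidth is at least 2. Hence tw(G) = 2 exactly.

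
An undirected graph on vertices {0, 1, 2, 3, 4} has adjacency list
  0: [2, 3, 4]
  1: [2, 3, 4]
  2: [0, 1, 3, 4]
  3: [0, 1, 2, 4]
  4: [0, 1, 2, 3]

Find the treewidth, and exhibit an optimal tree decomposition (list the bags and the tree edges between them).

The largest bag has 4 vertices, giving width 3; this decomposition certifies tw(G) ≤ 3. For the lower bound, the 4 vertices {0, 2, 3, 4} are pairwise adjacent, and any tree decomposition puts a clique entirely inside one bag — forcing width ≥ 3. Therefore the treewidth is 3.

Treewidth 3.
Bags: B1 = {1, 2, 3, 4}  B2 = {0, 2, 3, 4}
Tree: B1–B2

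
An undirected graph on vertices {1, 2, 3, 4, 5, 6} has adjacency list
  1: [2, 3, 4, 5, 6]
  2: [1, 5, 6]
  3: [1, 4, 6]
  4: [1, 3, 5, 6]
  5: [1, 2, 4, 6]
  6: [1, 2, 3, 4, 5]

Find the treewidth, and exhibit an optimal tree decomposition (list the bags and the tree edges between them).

Each bag holds 4 vertices, so the decomposition has width 3, which upper-bounds the treewidth. For the lower bound, the 4 vertices {1, 2, 5, 6} are pairwise adjacent, and any tree decomposition puts a clique entirely inside one bag — forcing width ≥ 3. Combining the bounds, tw(G) = 3.

Treewidth 3.
One optimal decomposition is:
Bags: B1 = {1, 4, 5, 6}  B2 = {1, 3, 4, 6}  B3 = {1, 2, 5, 6}
Tree: B1–B2, B1–B3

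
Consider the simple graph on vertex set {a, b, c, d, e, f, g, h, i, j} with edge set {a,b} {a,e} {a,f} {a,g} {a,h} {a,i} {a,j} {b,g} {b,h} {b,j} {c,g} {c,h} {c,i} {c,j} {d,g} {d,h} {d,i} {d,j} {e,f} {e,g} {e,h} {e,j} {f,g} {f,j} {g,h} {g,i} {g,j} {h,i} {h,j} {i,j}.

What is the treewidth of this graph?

A width-4 tree decomposition is:
Bags: B1 = {d, g, h, i, j}  B2 = {a, g, h, i, j}  B3 = {a, b, g, h, j}  B4 = {a, e, g, h, j}  B5 = {c, g, h, i, j}  B6 = {a, e, f, g, j}
Tree: B1–B2, B2–B3, B2–B4, B2–B5, B4–B6
Each bag holds 5 vertices, so the decomposition has width 4, which upper-bounds the treewidth. Conversely, {a, e, g, h, j} is a clique of size 5, and the vertices of any clique must share a bag in every tree decomposition; so some bag has ≥ 5 vertices and tw(G) ≥ 4. Hence tw(G) = 4 exactly.

4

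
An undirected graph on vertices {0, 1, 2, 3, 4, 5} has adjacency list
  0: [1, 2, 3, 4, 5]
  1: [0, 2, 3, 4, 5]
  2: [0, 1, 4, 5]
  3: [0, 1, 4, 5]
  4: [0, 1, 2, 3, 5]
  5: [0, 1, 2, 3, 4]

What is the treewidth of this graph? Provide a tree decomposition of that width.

Treewidth 4.
One such decomposition:
Bags: B1 = {0, 1, 2, 4, 5}  B2 = {0, 1, 3, 4, 5}
Tree: B1–B2

The largest bag has 5 vertices, giving width 4; this decomposition certifies tw(G) ≤ 4. For the lower bound, the 5 vertices {0, 1, 2, 4, 5} are pairwise adjacent, and any tree decomposition puts a clique entirely inside one bag — forcing width ≥ 4. Hence tw(G) = 4 exactly.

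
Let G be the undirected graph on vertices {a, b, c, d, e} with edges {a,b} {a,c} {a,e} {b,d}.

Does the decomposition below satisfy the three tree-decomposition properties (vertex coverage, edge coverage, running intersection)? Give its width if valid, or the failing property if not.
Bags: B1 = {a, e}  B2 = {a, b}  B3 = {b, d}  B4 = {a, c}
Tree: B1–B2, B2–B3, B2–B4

Every vertex of G appears in some bag (union = {a, b, c, d, e}); every edge is covered by a bag; and for each vertex v the set of bags containing v is connected in the bag tree. The decomposition is therefore valid. The largest bag has 2 vertices, so the width is 1.

Yes; width 1.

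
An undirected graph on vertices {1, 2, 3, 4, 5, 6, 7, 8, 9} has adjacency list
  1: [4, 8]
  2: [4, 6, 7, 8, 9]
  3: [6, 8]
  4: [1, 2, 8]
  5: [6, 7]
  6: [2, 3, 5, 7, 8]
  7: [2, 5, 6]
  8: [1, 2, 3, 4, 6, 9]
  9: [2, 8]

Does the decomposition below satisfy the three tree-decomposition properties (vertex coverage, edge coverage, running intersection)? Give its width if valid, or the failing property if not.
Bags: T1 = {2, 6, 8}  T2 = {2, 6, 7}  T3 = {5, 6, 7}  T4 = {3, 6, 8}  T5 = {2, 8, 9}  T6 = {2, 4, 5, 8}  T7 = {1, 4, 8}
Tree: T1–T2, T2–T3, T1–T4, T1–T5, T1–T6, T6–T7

No — bags containing vertex 5 are not connected in the tree.

A tree decomposition must satisfy three properties: every vertex lies in some bag; for every edge, both endpoints lie together in some bag; and for every vertex, the bags containing it form a connected subtree. Here bags containing vertex 5 are not connected in the tree, so the decomposition is invalid.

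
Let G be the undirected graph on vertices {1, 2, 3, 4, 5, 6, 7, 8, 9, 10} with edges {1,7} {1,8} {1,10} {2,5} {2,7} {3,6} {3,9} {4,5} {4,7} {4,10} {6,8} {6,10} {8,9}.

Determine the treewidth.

2

A width-2 tree decomposition is:
Bags: B1 = {3, 8, 9}  B2 = {3, 6, 8}  B3 = {1, 6, 8}  B4 = {1, 6, 10}  B5 = {1, 7, 10}  B6 = {4, 7, 10}  B7 = {2, 4, 7}  B8 = {2, 4, 5}
Tree: B1–B2, B2–B3, B3–B4, B4–B5, B5–B6, B6–B7, B7–B8
The largest bag has 3 vertices, giving width 2; this decomposition certifies tw(G) ≤ 2. Since 9–3–6–8–9 is a cycle in G, G is not acyclic. Forests are exactly the graphs of treewidth ≤ 1, so tw(G) ≥ 2. Hence tw(G) = 2 exactly.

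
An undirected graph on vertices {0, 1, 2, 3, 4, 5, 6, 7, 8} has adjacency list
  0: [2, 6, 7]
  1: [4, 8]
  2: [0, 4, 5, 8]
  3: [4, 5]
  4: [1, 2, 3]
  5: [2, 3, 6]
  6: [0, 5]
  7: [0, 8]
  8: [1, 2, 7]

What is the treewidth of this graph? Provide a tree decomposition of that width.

Each bag holds 4 vertices, so the decomposition has width 3, which upper-bounds the treewidth. For the lower bound: the 4 vertex sets {0,6,7}, {8}, {2}, {1,3,4,5} are disjoint, each induces a connected subgraph, and every pair is joined by at least one edge of G. Contracting each set to a single vertex therefore yields K_{4} as a minor, and since treewidth is minor-monotone, tw(G) ≥ tw(K_{4}) = 3. The upper and lower bounds meet at 3, so that is the treewidth.

Treewidth 3.
One such decomposition:
Bags: B1 = {0, 6, 7, 8}  B2 = {0, 2, 6, 8}  B3 = {2, 5, 6, 8}  B4 = {1, 2, 5, 8}  B5 = {1, 2, 4, 5}  B6 = {1, 3, 4, 5}
Tree: B1–B2, B2–B3, B3–B4, B4–B5, B5–B6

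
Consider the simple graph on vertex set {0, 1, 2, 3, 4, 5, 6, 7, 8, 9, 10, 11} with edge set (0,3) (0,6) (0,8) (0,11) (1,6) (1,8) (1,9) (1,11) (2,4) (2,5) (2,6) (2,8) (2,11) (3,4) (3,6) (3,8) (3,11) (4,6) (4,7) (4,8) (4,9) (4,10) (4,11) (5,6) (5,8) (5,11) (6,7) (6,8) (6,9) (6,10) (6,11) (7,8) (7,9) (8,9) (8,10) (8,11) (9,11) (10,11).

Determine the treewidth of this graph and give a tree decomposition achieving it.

Treewidth 4.
Bags: B1 = {4, 6, 8, 9, 11}  B2 = {2, 4, 6, 8, 11}  B3 = {4, 6, 8, 10, 11}  B4 = {3, 4, 6, 8, 11}  B5 = {0, 3, 6, 8, 11}  B6 = {4, 6, 7, 8, 9}  B7 = {2, 5, 6, 8, 11}  B8 = {1, 6, 8, 9, 11}
Tree: B1–B2, B2–B3, B2–B4, B4–B5, B1–B6, B2–B7, B1–B8

Each bag holds 5 vertices, so the decomposition has width 4, which upper-bounds the treewidth. For the lower bound, the 5 vertices {0, 3, 6, 8, 11} are pairwise adjacent, and any tree decomposition puts a clique entirely inside one bag — forcing width ≥ 4. Hence tw(G) = 4 exactly.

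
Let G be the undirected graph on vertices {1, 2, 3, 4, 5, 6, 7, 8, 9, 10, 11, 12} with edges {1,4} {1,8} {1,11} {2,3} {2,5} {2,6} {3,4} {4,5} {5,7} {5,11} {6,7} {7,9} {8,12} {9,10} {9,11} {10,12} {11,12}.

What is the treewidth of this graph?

3

A width-3 tree decomposition is:
Bags: B1 = {8, 9, 10, 12}  B2 = {8, 9, 11, 12}  B3 = {1, 8, 9, 11}  B4 = {1, 7, 9, 11}  B5 = {1, 5, 7, 11}  B6 = {1, 4, 5, 7}  B7 = {4, 5, 6, 7}  B8 = {2, 4, 5, 6}  B9 = {2, 3, 4, 6}
Tree: B1–B2, B2–B3, B3–B4, B4–B5, B5–B6, B6–B7, B7–B8, B8–B9
The largest bag has 4 vertices, giving width 3; this decomposition certifies tw(G) ≤ 3. For the lower bound: the 4 vertex sets {8,10,12}, {9}, {11}, {1,4,5,7} are disjoint, each induces a connected subgraph, and every pair is joined by at least one edge of G. Contracting each set to a single vertex therefore yields K_{4} as a minor, and since treewidth is minor-monotone, tw(G) ≥ tw(K_{4}) = 3. Hence tw(G) = 3 exactly.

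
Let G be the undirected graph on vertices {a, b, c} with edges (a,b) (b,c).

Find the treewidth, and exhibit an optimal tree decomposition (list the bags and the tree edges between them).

Treewidth 1.
One optimal decomposition is:
Bags: B1 = {a, b}  B2 = {b, c}
Tree: B1–B2

Each bag holds 2 vertices, so the decomposition has width 1, which upper-bounds the treewidth. Since G has at least one edge (e.g. a–b), it is not an edgeless graph, so tw(G) ≥ 1. The upper and lower bounds meet at 1, so that is the treewidth.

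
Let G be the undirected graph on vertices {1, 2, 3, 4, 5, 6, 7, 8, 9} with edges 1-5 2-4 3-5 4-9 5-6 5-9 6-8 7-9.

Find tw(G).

1

A width-1 tree decomposition is:
Bags: B1 = {5, 9}  B2 = {4, 9}  B3 = {5, 6}  B4 = {7, 9}  B5 = {1, 5}  B6 = {2, 4}  B7 = {3, 5}  B8 = {6, 8}
Tree: B1–B2, B1–B3, B1–B4, B1–B5, B2–B6, B5–B7, B3–B8
Each bag holds 2 vertices, so the decomposition has width 1, which upper-bounds the treewidth. Since G has at least one edge (e.g. 5–9), it is not an edgeless graph, so tw(G) ≥ 1. The upper and lower bounds meet at 1, so that is the treewidth.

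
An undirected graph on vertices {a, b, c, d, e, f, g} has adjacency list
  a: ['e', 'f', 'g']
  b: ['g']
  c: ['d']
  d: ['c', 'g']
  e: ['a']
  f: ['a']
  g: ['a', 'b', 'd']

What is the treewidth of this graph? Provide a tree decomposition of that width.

Every bag has size at most 2, so the width is 2 − 1 = 1 and tw(G) ≤ 1. Any graph with an edge has treewidth ≥ 1, and G has the edge a–e. The upper and lower bounds meet at 1, so that is the treewidth.

Treewidth 1.
One such decomposition:
Bags: B1 = {a, e}  B2 = {a, g}  B3 = {a, f}  B4 = {d, g}  B5 = {b, g}  B6 = {c, d}
Tree: B1–B2, B1–B3, B2–B4, B4–B5, B4–B6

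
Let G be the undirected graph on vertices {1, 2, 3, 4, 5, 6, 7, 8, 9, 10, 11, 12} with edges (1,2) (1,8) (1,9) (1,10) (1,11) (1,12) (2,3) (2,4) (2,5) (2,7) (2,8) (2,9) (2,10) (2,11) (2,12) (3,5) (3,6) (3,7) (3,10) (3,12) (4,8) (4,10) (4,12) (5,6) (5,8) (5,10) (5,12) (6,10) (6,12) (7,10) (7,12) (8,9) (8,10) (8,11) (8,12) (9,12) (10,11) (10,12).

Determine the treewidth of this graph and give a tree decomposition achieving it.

Treewidth 4.
One optimal decomposition is:
Bags: B1 = {2, 3, 5, 10, 12}  B2 = {2, 5, 8, 10, 12}  B3 = {2, 4, 8, 10, 12}  B4 = {1, 2, 8, 10, 12}  B5 = {3, 5, 6, 10, 12}  B6 = {1, 2, 8, 9, 12}  B7 = {1, 2, 8, 10, 11}  B8 = {2, 3, 7, 10, 12}
Tree: B1–B2, B2–B3, B2–B4, B1–B5, B4–B6, B4–B7, B1–B8

Every bag has size at most 5, so the width is 5 − 1 = 4 and tw(G) ≤ 4. Conversely, {1, 2, 8, 9, 12} is a clique of size 5, and the vertices of any clique must share a bag in every tree decomposition; so some bag has ≥ 5 vertices and tw(G) ≥ 4. Hence tw(G) = 4 exactly.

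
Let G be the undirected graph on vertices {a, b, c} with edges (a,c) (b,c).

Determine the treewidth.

A width-1 tree decomposition is:
Bags: B1 = {a, c}  B2 = {b, c}
Tree: B1–B2
The largest bag has 2 vertices, giving width 1; this decomposition certifies tw(G) ≤ 1. Since G has at least one edge (e.g. a–c), it is not an edgeless graph, so tw(G) ≥ 1. Therefore the treewidth is 1.

1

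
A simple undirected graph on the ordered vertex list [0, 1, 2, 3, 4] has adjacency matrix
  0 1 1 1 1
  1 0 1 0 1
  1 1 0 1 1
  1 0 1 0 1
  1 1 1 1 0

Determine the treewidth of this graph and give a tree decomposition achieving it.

Treewidth 3.
One optimal decomposition is:
Bags: B1 = {0, 2, 3, 4}  B2 = {0, 1, 2, 4}
Tree: B1–B2

The largest bag has 4 vertices, giving width 3; this decomposition certifies tw(G) ≤ 3. For the lower bound, the 4 vertices {0, 1, 2, 4} are pairwise adjacent, and any tree decomposition puts a clique entirely inside one bag — forcing width ≥ 3. The upper and lower bounds meet at 3, so that is the treewidth.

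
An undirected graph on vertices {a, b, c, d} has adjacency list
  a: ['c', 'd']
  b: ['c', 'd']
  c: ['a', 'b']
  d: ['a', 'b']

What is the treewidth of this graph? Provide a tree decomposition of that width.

Each bag holds 3 vertices, so the decomposition has width 2, which upper-bounds the treewidth. For the lower bound, G contains the cycle a–c–b–d–a, so G is not a forest; only forests have treewidth ≤ 1, hence tw(G) ≥ 2. Hence tw(G) = 2 exactly.

Treewidth 2.
Bags: B1 = {a, b, c}  B2 = {a, b, d}
Tree: B1–B2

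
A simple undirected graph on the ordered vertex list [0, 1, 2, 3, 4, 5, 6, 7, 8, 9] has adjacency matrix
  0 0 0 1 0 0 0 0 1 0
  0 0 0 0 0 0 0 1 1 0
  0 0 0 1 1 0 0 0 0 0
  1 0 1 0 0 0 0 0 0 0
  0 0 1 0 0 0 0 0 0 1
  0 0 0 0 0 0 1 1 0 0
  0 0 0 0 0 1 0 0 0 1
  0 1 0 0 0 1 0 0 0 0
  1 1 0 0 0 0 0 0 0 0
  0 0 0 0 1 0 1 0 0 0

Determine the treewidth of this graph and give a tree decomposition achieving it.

Treewidth 2.
One such decomposition:
Bags: B1 = {0, 1, 8}  B2 = {0, 1, 3}  B3 = {1, 2, 3}  B4 = {1, 2, 4}  B5 = {1, 4, 9}  B6 = {1, 6, 9}  B7 = {1, 5, 6}  B8 = {1, 5, 7}
Tree: B1–B2, B2–B3, B3–B4, B4–B5, B5–B6, B6–B7, B7–B8

Each bag holds 3 vertices, so the decomposition has width 2, which upper-bounds the treewidth. For the lower bound, G contains the cycle 1–8–0–3–2–4–9–6–5–7–1, so G is not a forest; only forests have treewidth ≤ 1, hence tw(G) ≥ 2. Hence tw(G) = 2 exactly.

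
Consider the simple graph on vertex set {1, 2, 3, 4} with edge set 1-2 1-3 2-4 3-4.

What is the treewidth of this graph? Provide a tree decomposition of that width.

Every bag has size at most 3, so the width is 3 − 1 = 2 and tw(G) ≤ 2. The edges 2–4–3–1–2 form a cycle, so G is not a tree and its treewidth is at least 2. Hence tw(G) = 2 exactly.

Treewidth 2.
Bags: B1 = {2, 3, 4}  B2 = {1, 2, 3}
Tree: B1–B2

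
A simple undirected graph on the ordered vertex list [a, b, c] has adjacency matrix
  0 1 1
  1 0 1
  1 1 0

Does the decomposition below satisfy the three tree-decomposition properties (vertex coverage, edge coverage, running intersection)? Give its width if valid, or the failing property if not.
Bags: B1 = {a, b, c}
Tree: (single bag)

Yes; width 2.

Every vertex of G appears in some bag (union = {a, b, c}); every edge is covered by a bag; and for each vertex v the set of bags containing v is connected in the bag tree. The decomposition is therefore valid. The largest bag has 3 vertices, so the width is 2.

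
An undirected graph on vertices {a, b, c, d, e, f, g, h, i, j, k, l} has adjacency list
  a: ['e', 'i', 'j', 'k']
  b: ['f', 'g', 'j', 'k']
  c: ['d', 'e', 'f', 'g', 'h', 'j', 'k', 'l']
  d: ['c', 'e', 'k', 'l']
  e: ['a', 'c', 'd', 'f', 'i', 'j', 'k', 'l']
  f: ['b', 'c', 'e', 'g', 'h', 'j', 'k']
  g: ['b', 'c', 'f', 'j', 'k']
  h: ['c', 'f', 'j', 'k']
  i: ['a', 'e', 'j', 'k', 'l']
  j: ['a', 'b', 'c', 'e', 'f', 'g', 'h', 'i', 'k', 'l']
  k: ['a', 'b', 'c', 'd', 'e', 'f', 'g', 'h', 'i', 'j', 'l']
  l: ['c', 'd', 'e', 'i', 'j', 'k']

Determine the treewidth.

4

A width-4 tree decomposition is:
Bags: B1 = {c, f, g, j, k}  B2 = {c, e, f, j, k}  B3 = {c, e, j, k, l}  B4 = {c, f, h, j, k}  B5 = {b, f, g, j, k}  B6 = {e, i, j, k, l}  B7 = {c, d, e, k, l}  B8 = {a, e, i, j, k}
Tree: B1–B2, B2–B3, B1–B4, B1–B5, B3–B6, B3–B7, B6–B8
The largest bag has 5 vertices, giving width 4; this decomposition certifies tw(G) ≤ 4. On the other hand G contains the 5-clique {c, d, e, k, l}. A clique must lie in a single bag of any decomposition, so no decomposition can have width below 4. Combining the bounds, tw(G) = 4.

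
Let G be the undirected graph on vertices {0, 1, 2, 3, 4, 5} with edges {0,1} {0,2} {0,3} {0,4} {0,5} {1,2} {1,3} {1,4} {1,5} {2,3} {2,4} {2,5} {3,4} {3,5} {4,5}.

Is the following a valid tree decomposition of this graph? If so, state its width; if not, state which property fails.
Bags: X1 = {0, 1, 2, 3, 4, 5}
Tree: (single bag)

Yes; width 5.

Checking the three conditions: (i) the bags cover all of {0, 1, 2, 3, 4, 5}; (ii) for each edge, some bag contains both endpoints; (iii) the bags containing any fixed vertex form a subtree. All hold, so the decomposition is valid with width 6 − 1 = 5.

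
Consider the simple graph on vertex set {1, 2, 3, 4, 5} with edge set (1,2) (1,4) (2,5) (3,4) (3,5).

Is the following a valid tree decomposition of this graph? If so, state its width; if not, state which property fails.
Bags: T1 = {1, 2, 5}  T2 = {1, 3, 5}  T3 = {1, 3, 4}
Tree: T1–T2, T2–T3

Yes; width 2.

Checking the three conditions: (i) the bags cover all of {1, 2, 3, 4, 5}; (ii) for each edge, some bag contains both endpoints; (iii) the bags containing any fixed vertex form a subtree. All hold, so the decomposition is valid with width 3 − 1 = 2.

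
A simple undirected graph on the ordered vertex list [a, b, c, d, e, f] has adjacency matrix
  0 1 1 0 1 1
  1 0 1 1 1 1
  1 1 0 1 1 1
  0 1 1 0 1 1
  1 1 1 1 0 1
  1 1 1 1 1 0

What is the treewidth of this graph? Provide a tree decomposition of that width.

Every bag has size at most 5, so the width is 5 − 1 = 4 and tw(G) ≤ 4. For the lower bound, the 5 vertices {b, c, d, e, f} are pairwise adjacent, and any tree decomposition puts a clique entirely inside one bag — forcing width ≥ 4. Therefore the treewidth is 4.

Treewidth 4.
One such decomposition:
Bags: B1 = {b, c, d, e, f}  B2 = {a, b, c, e, f}
Tree: B1–B2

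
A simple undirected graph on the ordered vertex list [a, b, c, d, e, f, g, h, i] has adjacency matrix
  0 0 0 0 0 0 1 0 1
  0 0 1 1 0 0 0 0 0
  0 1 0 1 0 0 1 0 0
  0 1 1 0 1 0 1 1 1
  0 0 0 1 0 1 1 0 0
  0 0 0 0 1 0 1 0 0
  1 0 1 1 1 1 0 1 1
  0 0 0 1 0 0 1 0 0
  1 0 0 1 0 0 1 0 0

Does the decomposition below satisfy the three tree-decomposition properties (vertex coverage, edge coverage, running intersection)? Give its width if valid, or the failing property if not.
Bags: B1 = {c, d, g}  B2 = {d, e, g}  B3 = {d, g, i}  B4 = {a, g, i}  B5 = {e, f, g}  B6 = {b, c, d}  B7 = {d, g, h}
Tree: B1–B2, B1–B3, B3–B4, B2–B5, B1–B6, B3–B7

Yes; width 2.

Every vertex of G appears in some bag (union = {a, b, c, d, e, f, g, h, i}); every edge is covered by a bag; and for each vertex v the set of bags containing v is connected in the bag tree. The decomposition is therefore valid. The largest bag has 3 vertices, so the width is 2.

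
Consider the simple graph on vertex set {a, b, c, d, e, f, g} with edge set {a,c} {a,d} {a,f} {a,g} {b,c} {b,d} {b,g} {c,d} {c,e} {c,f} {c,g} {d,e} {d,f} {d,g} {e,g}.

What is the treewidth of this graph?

3

A width-3 tree decomposition is:
Bags: B1 = {a, c, d, g}  B2 = {c, d, e, g}  B3 = {a, c, d, f}  B4 = {b, c, d, g}
Tree: B1–B2, B1–B3, B1–B4
The largest bag has 4 vertices, giving width 3; this decomposition certifies tw(G) ≤ 3. Conversely, {c, d, e, g} is a clique of size 4, and the vertices of any clique must share a bag in every tree decomposition; so some bag has ≥ 4 vertices and tw(G) ≥ 3. Combining the bounds, tw(G) = 3.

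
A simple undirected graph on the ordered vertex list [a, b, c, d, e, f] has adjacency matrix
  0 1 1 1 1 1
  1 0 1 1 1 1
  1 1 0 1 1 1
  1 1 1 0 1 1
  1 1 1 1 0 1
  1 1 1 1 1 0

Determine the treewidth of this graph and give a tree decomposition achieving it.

Treewidth 5.
Bags: B1 = {a, b, c, d, e, f}
Tree: (single bag)

With just one bag of size 6, the width is 6 − 1 = 5, so tw(G) ≤ 5. Conversely, {a, b, c, d, e, f} is a clique of size 6, and the vertices of any clique must share a bag in every tree decomposition; so some bag has ≥ 6 vertices and tw(G) ≥ 5. The upper and lower bounds meet at 5, so that is the treewidth.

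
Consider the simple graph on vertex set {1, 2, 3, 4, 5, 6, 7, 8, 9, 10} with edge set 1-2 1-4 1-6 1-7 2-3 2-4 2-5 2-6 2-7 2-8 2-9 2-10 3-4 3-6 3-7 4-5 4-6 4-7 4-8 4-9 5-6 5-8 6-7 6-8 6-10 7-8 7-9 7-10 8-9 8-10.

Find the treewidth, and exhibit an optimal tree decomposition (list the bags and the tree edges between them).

Treewidth 4.
One such decomposition:
Bags: B1 = {1, 2, 4, 6, 7}  B2 = {2, 4, 6, 7, 8}  B3 = {2, 3, 4, 6, 7}  B4 = {2, 6, 7, 8, 10}  B5 = {2, 4, 7, 8, 9}  B6 = {2, 4, 5, 6, 8}
Tree: B1–B2, B1–B3, B2–B4, B2–B5, B2–B6

Each bag holds 5 vertices, so the decomposition has width 4, which upper-bounds the treewidth. Conversely, {2, 6, 7, 8, 10} is a clique of size 5, and the vertices of any clique must share a bag in every tree decomposition; so some bag has ≥ 5 vertices and tw(G) ≥ 4. The upper and lower bounds meet at 4, so that is the treewidth.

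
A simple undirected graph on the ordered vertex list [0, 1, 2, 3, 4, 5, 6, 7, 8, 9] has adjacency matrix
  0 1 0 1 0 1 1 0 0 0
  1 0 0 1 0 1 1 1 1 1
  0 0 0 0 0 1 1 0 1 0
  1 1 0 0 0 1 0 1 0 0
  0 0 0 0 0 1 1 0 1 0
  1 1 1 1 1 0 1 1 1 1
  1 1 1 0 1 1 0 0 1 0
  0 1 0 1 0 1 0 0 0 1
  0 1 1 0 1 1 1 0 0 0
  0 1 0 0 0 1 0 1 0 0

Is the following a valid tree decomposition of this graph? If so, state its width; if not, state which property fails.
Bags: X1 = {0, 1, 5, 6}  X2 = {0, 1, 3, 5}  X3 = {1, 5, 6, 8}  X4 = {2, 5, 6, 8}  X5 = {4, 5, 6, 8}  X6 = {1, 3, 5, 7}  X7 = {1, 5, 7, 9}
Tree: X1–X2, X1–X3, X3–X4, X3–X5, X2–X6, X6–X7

Yes; width 3.

Every vertex of G appears in some bag (union = {0, 1, 2, 3, 4, 5, 6, 7, 8, 9}); every edge is covered by a bag; and for each vertex v the set of bags containing v is connected in the bag tree. The decomposition is therefore valid. The largest bag has 4 vertices, so the width is 3.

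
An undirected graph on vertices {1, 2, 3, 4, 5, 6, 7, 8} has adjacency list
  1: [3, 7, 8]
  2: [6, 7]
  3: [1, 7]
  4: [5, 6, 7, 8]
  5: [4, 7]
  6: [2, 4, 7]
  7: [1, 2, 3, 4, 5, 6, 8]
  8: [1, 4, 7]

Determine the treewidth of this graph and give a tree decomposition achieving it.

Each bag holds 3 vertices, so the decomposition has width 2, which upper-bounds the treewidth. For the lower bound, the 3 vertices {1, 7, 8} are pairwise adjacent, and any tree decomposition puts a clique entirely inside one bag — forcing width ≥ 2. The upper and lower bounds meet at 2, so that is the treewidth.

Treewidth 2.
One optimal decomposition is:
Bags: B1 = {4, 6, 7}  B2 = {4, 5, 7}  B3 = {4, 7, 8}  B4 = {1, 7, 8}  B5 = {1, 3, 7}  B6 = {2, 6, 7}
Tree: B1–B2, B2–B3, B3–B4, B4–B5, B1–B6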